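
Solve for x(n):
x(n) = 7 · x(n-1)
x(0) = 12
Pure geometric recurrence with ratio 7.
By induction x(n) = x(0) · (7)^n = 12 \cdot 7^{n}.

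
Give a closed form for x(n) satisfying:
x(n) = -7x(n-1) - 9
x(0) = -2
First-order linear non-homogeneous.
Homogeneous solution: x_h(n) = A·(-7)^n.
Try constant particular solution x_p = K: K = -7K - 9 ⇒ K = - \frac{9}{8}.
General: x(n) = A·(-7)^n - \frac{9}{8}.
Apply x(0) = -2: A - \frac{9}{8} = -2 ⇒ A = - \frac{7}{8}.
So x(n) = - \frac{7 \left(-7\right)^{n}}{8} - \frac{9}{8}.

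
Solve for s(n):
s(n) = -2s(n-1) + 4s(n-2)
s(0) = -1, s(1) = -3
Characteristic equation: x² + 2x - 4 = 0.
Discriminant Δ = (-2)² + 4·(4) = 20.
Roots r₁,₂ = (-2 ± √20)/2, so r₁ = -1 + \sqrt{5}, r₂ = - \sqrt{5} - 1.
General solution: s(n) = A·r₁^n + B·r₂^n.
From the initial conditions, A + B = -1 and r₁A + r₂B = -3.
Since r₁ - r₂ = √20: A = (-3 - (-1)r₂)/√20 = - \frac{2 \sqrt{5}}{5} - \frac{1}{2}, and B = -1 - A = - \frac{1}{2} + \frac{2 \sqrt{5}}{5}.
So s(n) = \left(- \frac{2 \sqrt{5}}{5} - \frac{1}{2}\right)\left(-1 + \sqrt{5}\right)^n + \left(- \frac{1}{2} + \frac{2 \sqrt{5}}{5}\right)\left(- \sqrt{5} - 1\right)^n.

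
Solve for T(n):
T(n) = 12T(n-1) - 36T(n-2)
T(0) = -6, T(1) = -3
Characteristic equation: x² - 12x + 36 = 0, which is (x - (6))².
Repeated root r = 6.
General solution: T(n) = (A + Bn)·(6)^n.
From T(0) = -6: A = -6.
From T(1) = -3: (A + B)·(6) = -3 ⇒ B = \frac{11}{2}.
So T(n) = \left(\frac{11 n}{2} - 6\right) \cdot (6)^n.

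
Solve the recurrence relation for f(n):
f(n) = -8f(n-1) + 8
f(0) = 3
First-order linear non-homogeneous.
Homogeneous solution: f_h(n) = A·(-8)^n.
Try constant particular solution f_p = K: K = -8K + 8 ⇒ K = \frac{8}{9}.
General: f(n) = A·(-8)^n + \frac{8}{9}.
Apply f(0) = 3: A + \frac{8}{9} = 3 ⇒ A = \frac{19}{9}.
So f(n) = \frac{19 \left(-8\right)^{n}}{9} + \frac{8}{9}.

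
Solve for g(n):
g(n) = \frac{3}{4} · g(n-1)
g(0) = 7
Pure geometric recurrence with ratio \frac{3}{4}.
By induction g(n) = g(0) · (\frac{3}{4})^n = 7 \left(\frac{3}{4}\right)^{n}.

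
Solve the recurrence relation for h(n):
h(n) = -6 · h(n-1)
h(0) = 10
Pure geometric recurrence with ratio -6.
By induction h(n) = h(0) · (-6)^n = 10 \left(-6\right)^{n}.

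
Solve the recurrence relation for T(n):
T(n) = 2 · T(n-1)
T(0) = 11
Pure geometric recurrence with ratio 2.
By induction T(n) = T(0) · (2)^n = 11 \cdot 2^{n}.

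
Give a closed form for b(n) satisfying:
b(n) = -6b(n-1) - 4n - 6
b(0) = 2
First-order linear with linear forcing.
Homogeneous solution: b_h(n) = A·(-6)^n.
Try particular b_p(n) = pn + q. Substituting:
  pn + q = -6(p(n-1) + q) - 4n - 6.
Matching the n-coefficient: p = -6p - 4 ⇒ p = - \frac{4}{7}.
Matching constants: q = 6p - 6q - 6 ⇒ q = - \frac{66}{49}.
General: b(n) = A·(-6)^n - \frac{4 n}{7} - \frac{66}{49}.
Apply b(0) = 2: A - \frac{66}{49} = 2 ⇒ A = \frac{164}{49}.
So b(n) = \frac{164 \left(-6\right)^{n}}{49} - \frac{4 n}{7} - \frac{66}{49}.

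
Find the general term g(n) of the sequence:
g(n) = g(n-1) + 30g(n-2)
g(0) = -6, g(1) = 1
Characteristic equation: x² - x - 30 = 0, which factors as (x - (-5))(x - (6)) = 0.
Roots r₁ = -5, r₂ = 6 (distinct).
General solution: g(n) = A·(-5)^n + B·(6)^n.
From g(0) = -6: A + B = -6.
From g(1) = 1: -5A + 6B = 1.
Solving: A = - \frac{37}{11}, B = - \frac{29}{11}.
So g(n) = - \frac{37 \left(-5\right)^{n}}{11} - \frac{29 \cdot 6^{n}}{11}.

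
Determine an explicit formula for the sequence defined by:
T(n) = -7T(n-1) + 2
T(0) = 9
First-order linear non-homogeneous.
Homogeneous solution: T_h(n) = A·(-7)^n.
Try constant particular solution T_p = K: K = -7K + 2 ⇒ K = \frac{1}{4}.
General: T(n) = A·(-7)^n + \frac{1}{4}.
Apply T(0) = 9: A + \frac{1}{4} = 9 ⇒ A = \frac{35}{4}.
So T(n) = \frac{35 \left(-7\right)^{n}}{4} + \frac{1}{4}.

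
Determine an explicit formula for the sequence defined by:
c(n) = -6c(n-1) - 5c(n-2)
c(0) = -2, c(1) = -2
Characteristic equation: x² + 6x + 5 = 0, which factors as (x - (-5))(x - (-1)) = 0.
Roots r₁ = -5, r₂ = -1 (distinct).
General solution: c(n) = A·(-5)^n + B·(-1)^n.
From c(0) = -2: A + B = -2.
From c(1) = -2: -5A - B = -2.
Solving: A = 1, B = -3.
So c(n) = - 3 \left(-1\right)^{n} + \left(-5\right)^{n}.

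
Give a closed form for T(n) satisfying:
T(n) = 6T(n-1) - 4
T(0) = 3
First-order linear non-homogeneous.
Homogeneous solution: T_h(n) = A·(6)^n.
Try constant particular solution T_p = K: K = 6K - 4 ⇒ K = \frac{4}{5}.
General: T(n) = A·(6)^n + \frac{4}{5}.
Apply T(0) = 3: A + \frac{4}{5} = 3 ⇒ A = \frac{11}{5}.
So T(n) = \frac{11 \cdot 6^{n}}{5} + \frac{4}{5}.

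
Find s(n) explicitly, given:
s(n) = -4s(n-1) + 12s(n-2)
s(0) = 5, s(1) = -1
Characteristic equation: x² + 4x - 12 = 0, which factors as (x - (2))(x - (-6)) = 0.
Roots r₁ = 2, r₂ = -6 (distinct).
General solution: s(n) = A·(2)^n + B·(-6)^n.
From s(0) = 5: A + B = 5.
From s(1) = -1: 2A - 6B = -1.
Solving: A = \frac{29}{8}, B = \frac{11}{8}.
So s(n) = \frac{11 \left(-6\right)^{n}}{8} + \frac{29 \cdot 2^{n}}{8}.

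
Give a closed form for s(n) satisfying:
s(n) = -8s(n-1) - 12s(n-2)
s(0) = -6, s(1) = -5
Characteristic equation: x² + 8x + 12 = 0, which factors as (x - (-6))(x - (-2)) = 0.
Roots r₁ = -6, r₂ = -2 (distinct).
General solution: s(n) = A·(-6)^n + B·(-2)^n.
From s(0) = -6: A + B = -6.
From s(1) = -5: -6A - 2B = -5.
Solving: A = \frac{17}{4}, B = - \frac{41}{4}.
So s(n) = - \frac{41 \left(-2\right)^{n}}{4} + \frac{17 \left(-6\right)^{n}}{4}.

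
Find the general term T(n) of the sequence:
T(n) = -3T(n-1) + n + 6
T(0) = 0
First-order linear with linear forcing.
Homogeneous solution: T_h(n) = A·(-3)^n.
Try particular T_p(n) = pn + q. Substituting:
  pn + q = -3(p(n-1) + q) + n + 6.
Matching the n-coefficient: p = -3p + 1 ⇒ p = \frac{1}{4}.
Matching constants: q = 3p - 3q + 6 ⇒ q = \frac{27}{16}.
General: T(n) = A·(-3)^n + \frac{n}{4} + \frac{27}{16}.
Apply T(0) = 0: A + \frac{27}{16} = 0 ⇒ A = - \frac{27}{16}.
So T(n) = - \frac{27 \left(-3\right)^{n}}{16} + \frac{n}{4} + \frac{27}{16}.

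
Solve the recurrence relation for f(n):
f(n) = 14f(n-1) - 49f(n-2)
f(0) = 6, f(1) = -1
Characteristic equation: x² - 14x + 49 = 0, which is (x - (7))².
Repeated root r = 7.
General solution: f(n) = (A + Bn)·(7)^n.
From f(0) = 6: A = 6.
From f(1) = -1: (A + B)·(7) = -1 ⇒ B = - \frac{43}{7}.
So f(n) = \left(6 - \frac{43 n}{7}\right) \cdot (7)^n.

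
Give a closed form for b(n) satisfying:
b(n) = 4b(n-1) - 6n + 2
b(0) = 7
First-order linear with linear forcing.
Homogeneous solution: b_h(n) = A·(4)^n.
Try particular b_p(n) = pn + q. Substituting:
  pn + q = 4(p(n-1) + q) - 6n + 2.
Matching the n-coefficient: p = 4p - 6 ⇒ p = 2.
Matching constants: q = -4p + 4q + 2 ⇒ q = 2.
General: b(n) = A·(4)^n + 2 n + 2.
Apply b(0) = 7: A + 2 = 7 ⇒ A = 5.
So b(n) = 5 \cdot 4^{n} + 2 n + 2.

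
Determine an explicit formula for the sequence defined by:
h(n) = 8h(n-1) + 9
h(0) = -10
First-order linear non-homogeneous.
Homogeneous solution: h_h(n) = A·(8)^n.
Try constant particular solution h_p = K: K = 8K + 9 ⇒ K = - \frac{9}{7}.
General: h(n) = A·(8)^n - \frac{9}{7}.
Apply h(0) = -10: A - \frac{9}{7} = -10 ⇒ A = - \frac{61}{7}.
So h(n) = - \frac{61 \cdot 8^{n}}{7} - \frac{9}{7}.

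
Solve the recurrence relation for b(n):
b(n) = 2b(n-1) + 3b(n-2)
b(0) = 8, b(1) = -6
Characteristic equation: x² - 2x - 3 = 0, which factors as (x - (-1))(x - (3)) = 0.
Roots r₁ = -1, r₂ = 3 (distinct).
General solution: b(n) = A·(-1)^n + B·(3)^n.
From b(0) = 8: A + B = 8.
From b(1) = -6: -A + 3B = -6.
Solving: A = \frac{15}{2}, B = \frac{1}{2}.
So b(n) = \frac{15 \left(-1\right)^{n}}{2} + \frac{3^{n}}{2}.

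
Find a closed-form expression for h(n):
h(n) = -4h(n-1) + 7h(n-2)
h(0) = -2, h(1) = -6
Characteristic equation: x² + 4x - 7 = 0.
Discriminant Δ = (-4)² + 4·(7) = 44.
Roots r₁,₂ = (-4 ± √44)/2, so r₁ = -2 + \sqrt{11}, r₂ = - \sqrt{11} - 2.
General solution: h(n) = A·r₁^n + B·r₂^n.
From the initial conditions, A + B = -2 and r₁A + r₂B = -6.
Since r₁ - r₂ = √44: A = (-6 - (-2)r₂)/√44 = - \frac{5 \sqrt{11}}{11} - 1, and B = -2 - A = -1 + \frac{5 \sqrt{11}}{11}.
So h(n) = \left(- \frac{5 \sqrt{11}}{11} - 1\right)\left(-2 + \sqrt{11}\right)^n + \left(-1 + \frac{5 \sqrt{11}}{11}\right)\left(- \sqrt{11} - 2\right)^n.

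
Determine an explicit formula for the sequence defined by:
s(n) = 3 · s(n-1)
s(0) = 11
Pure geometric recurrence with ratio 3.
By induction s(n) = s(0) · (3)^n = 11 \cdot 3^{n}.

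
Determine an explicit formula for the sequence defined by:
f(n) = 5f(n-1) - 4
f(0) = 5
First-order linear non-homogeneous.
Homogeneous solution: f_h(n) = A·(5)^n.
Try constant particular solution f_p = K: K = 5K - 4 ⇒ K = 1.
General: f(n) = A·(5)^n + 1.
Apply f(0) = 5: A + 1 = 5 ⇒ A = 4.
So f(n) = 4 \cdot 5^{n} + 1.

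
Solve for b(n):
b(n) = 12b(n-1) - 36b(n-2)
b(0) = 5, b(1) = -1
Characteristic equation: x² - 12x + 36 = 0, which is (x - (6))².
Repeated root r = 6.
General solution: b(n) = (A + Bn)·(6)^n.
From b(0) = 5: A = 5.
From b(1) = -1: (A + B)·(6) = -1 ⇒ B = - \frac{31}{6}.
So b(n) = \left(5 - \frac{31 n}{6}\right) \cdot (6)^n.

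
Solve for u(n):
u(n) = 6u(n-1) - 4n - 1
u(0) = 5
First-order linear with linear forcing.
Homogeneous solution: u_h(n) = A·(6)^n.
Try particular u_p(n) = pn + q. Substituting:
  pn + q = 6(p(n-1) + q) - 4n - 1.
Matching the n-coefficient: p = 6p - 4 ⇒ p = \frac{4}{5}.
Matching constants: q = -6p + 6q - 1 ⇒ q = \frac{29}{25}.
General: u(n) = A·(6)^n + \frac{4 n}{5} + \frac{29}{25}.
Apply u(0) = 5: A + \frac{29}{25} = 5 ⇒ A = \frac{96}{25}.
So u(n) = \frac{96 \cdot 6^{n}}{25} + \frac{4 n}{5} + \frac{29}{25}.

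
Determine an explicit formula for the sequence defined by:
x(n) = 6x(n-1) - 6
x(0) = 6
First-order linear non-homogeneous.
Homogeneous solution: x_h(n) = A·(6)^n.
Try constant particular solution x_p = K: K = 6K - 6 ⇒ K = \frac{6}{5}.
General: x(n) = A·(6)^n + \frac{6}{5}.
Apply x(0) = 6: A + \frac{6}{5} = 6 ⇒ A = \frac{24}{5}.
So x(n) = \frac{24 \cdot 6^{n}}{5} + \frac{6}{5}.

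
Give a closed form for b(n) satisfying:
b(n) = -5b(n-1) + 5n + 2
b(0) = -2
First-order linear with linear forcing.
Homogeneous solution: b_h(n) = A·(-5)^n.
Try particular b_p(n) = pn + q. Substituting:
  pn + q = -5(p(n-1) + q) + 5n + 2.
Matching the n-coefficient: p = -5p + 5 ⇒ p = \frac{5}{6}.
Matching constants: q = 5p - 5q + 2 ⇒ q = \frac{37}{36}.
General: b(n) = A·(-5)^n + \frac{5 n}{6} + \frac{37}{36}.
Apply b(0) = -2: A + \frac{37}{36} = -2 ⇒ A = - \frac{109}{36}.
So b(n) = - \frac{109 \left(-5\right)^{n}}{36} + \frac{5 n}{6} + \frac{37}{36}.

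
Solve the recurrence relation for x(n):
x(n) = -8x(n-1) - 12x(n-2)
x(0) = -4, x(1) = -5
Characteristic equation: x² + 8x + 12 = 0, which factors as (x - (-6))(x - (-2)) = 0.
Roots r₁ = -6, r₂ = -2 (distinct).
General solution: x(n) = A·(-6)^n + B·(-2)^n.
From x(0) = -4: A + B = -4.
From x(1) = -5: -6A - 2B = -5.
Solving: A = \frac{13}{4}, B = - \frac{29}{4}.
So x(n) = - \frac{29 \left(-2\right)^{n}}{4} + \frac{13 \left(-6\right)^{n}}{4}.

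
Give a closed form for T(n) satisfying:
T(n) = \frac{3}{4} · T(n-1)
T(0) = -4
Pure geometric recurrence with ratio \frac{3}{4}.
By induction T(n) = T(0) · (\frac{3}{4})^n = - 4 \left(\frac{3}{4}\right)^{n}.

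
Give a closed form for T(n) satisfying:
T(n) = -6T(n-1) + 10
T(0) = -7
First-order linear non-homogeneous.
Homogeneous solution: T_h(n) = A·(-6)^n.
Try constant particular solution T_p = K: K = -6K + 10 ⇒ K = \frac{10}{7}.
General: T(n) = A·(-6)^n + \frac{10}{7}.
Apply T(0) = -7: A + \frac{10}{7} = -7 ⇒ A = - \frac{59}{7}.
So T(n) = \frac{10}{7} - \frac{59 \left(-6\right)^{n}}{7}.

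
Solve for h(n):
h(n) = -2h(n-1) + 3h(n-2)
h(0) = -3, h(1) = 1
Characteristic equation: x² + 2x - 3 = 0, which factors as (x - (-3))(x - (1)) = 0.
Roots r₁ = -3, r₂ = 1 (distinct).
General solution: h(n) = A·(-3)^n + B·(1)^n.
From h(0) = -3: A + B = -3.
From h(1) = 1: -3A + B = 1.
Solving: A = -1, B = -2.
So h(n) = - \left(-3\right)^{n} - 2.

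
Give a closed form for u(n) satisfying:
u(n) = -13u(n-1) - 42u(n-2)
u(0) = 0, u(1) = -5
Characteristic equation: x² + 13x + 42 = 0, which factors as (x - (-6))(x - (-7)) = 0.
Roots r₁ = -6, r₂ = -7 (distinct).
General solution: u(n) = A·(-6)^n + B·(-7)^n.
From u(0) = 0: A + B = 0.
From u(1) = -5: -6A - 7B = -5.
Solving: A = -5, B = 5.
So u(n) = - 5 \left(-6\right)^{n} + 5 \left(-7\right)^{n}.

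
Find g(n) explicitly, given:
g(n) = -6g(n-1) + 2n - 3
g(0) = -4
First-order linear with linear forcing.
Homogeneous solution: g_h(n) = A·(-6)^n.
Try particular g_p(n) = pn + q. Substituting:
  pn + q = -6(p(n-1) + q) + 2n - 3.
Matching the n-coefficient: p = -6p + 2 ⇒ p = \frac{2}{7}.
Matching constants: q = 6p - 6q - 3 ⇒ q = - \frac{9}{49}.
General: g(n) = A·(-6)^n + \frac{2 n}{7} - \frac{9}{49}.
Apply g(0) = -4: A - \frac{9}{49} = -4 ⇒ A = - \frac{187}{49}.
So g(n) = - \frac{187 \left(-6\right)^{n}}{49} + \frac{2 n}{7} - \frac{9}{49}.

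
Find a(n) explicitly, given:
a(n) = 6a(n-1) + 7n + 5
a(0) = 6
First-order linear with linear forcing.
Homogeneous solution: a_h(n) = A·(6)^n.
Try particular a_p(n) = pn + q. Substituting:
  pn + q = 6(p(n-1) + q) + 7n + 5.
Matching the n-coefficient: p = 6p + 7 ⇒ p = - \frac{7}{5}.
Matching constants: q = -6p + 6q + 5 ⇒ q = - \frac{67}{25}.
General: a(n) = A·(6)^n - \frac{7 n}{5} - \frac{67}{25}.
Apply a(0) = 6: A - \frac{67}{25} = 6 ⇒ A = \frac{217}{25}.
So a(n) = \frac{217 \cdot 6^{n}}{25} - \frac{7 n}{5} - \frac{67}{25}.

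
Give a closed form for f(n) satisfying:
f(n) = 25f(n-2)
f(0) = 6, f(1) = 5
Characteristic equation: x² - 25 = 0, which factors as (x - (-5))(x - (5)) = 0.
Roots r₁ = -5, r₂ = 5 (distinct).
General solution: f(n) = A·(-5)^n + B·(5)^n.
From f(0) = 6: A + B = 6.
From f(1) = 5: -5A + 5B = 5.
Solving: A = \frac{5}{2}, B = \frac{7}{2}.
So f(n) = \frac{5 \left(-5\right)^{n}}{2} + \frac{7 \cdot 5^{n}}{2}.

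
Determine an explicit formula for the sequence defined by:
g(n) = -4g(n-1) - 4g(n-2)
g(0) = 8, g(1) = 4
Characteristic equation: x² + 4x + 4 = 0, which is (x - (-2))².
Repeated root r = -2.
General solution: g(n) = (A + Bn)·(-2)^n.
From g(0) = 8: A = 8.
From g(1) = 4: (A + B)·(-2) = 4 ⇒ B = -10.
So g(n) = \left(8 - 10 n\right) \cdot (-2)^n.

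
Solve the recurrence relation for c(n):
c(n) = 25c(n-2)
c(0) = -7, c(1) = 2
Characteristic equation: x² - 25 = 0, which factors as (x - (5))(x - (-5)) = 0.
Roots r₁ = 5, r₂ = -5 (distinct).
General solution: c(n) = A·(5)^n + B·(-5)^n.
From c(0) = -7: A + B = -7.
From c(1) = 2: 5A - 5B = 2.
Solving: A = - \frac{33}{10}, B = - \frac{37}{10}.
So c(n) = - \frac{37 \left(-5\right)^{n}}{10} - \frac{33 \cdot 5^{n}}{10}.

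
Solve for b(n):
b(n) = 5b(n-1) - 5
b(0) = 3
First-order linear non-homogeneous.
Homogeneous solution: b_h(n) = A·(5)^n.
Try constant particular solution b_p = K: K = 5K - 5 ⇒ K = \frac{5}{4}.
General: b(n) = A·(5)^n + \frac{5}{4}.
Apply b(0) = 3: A + \frac{5}{4} = 3 ⇒ A = \frac{7}{4}.
So b(n) = \frac{7 \cdot 5^{n}}{4} + \frac{5}{4}.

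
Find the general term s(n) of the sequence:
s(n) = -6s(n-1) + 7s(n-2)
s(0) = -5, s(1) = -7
Characteristic equation: x² + 6x - 7 = 0, which factors as (x - (-7))(x - (1)) = 0.
Roots r₁ = -7, r₂ = 1 (distinct).
General solution: s(n) = A·(-7)^n + B·(1)^n.
From s(0) = -5: A + B = -5.
From s(1) = -7: -7A + B = -7.
Solving: A = \frac{1}{4}, B = - \frac{21}{4}.
So s(n) = \frac{\left(-7\right)^{n}}{4} - \frac{21}{4}.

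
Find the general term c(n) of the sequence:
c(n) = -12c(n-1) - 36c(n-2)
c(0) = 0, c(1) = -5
Characteristic equation: x² + 12x + 36 = 0, which is (x - (-6))².
Repeated root r = -6.
General solution: c(n) = (A + Bn)·(-6)^n.
From c(0) = 0: A = 0.
From c(1) = -5: (A + B)·(-6) = -5 ⇒ B = \frac{5}{6}.
So c(n) = \left(\frac{5 n}{6}\right) \cdot (-6)^n.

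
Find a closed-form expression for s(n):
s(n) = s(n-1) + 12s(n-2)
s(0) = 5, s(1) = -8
Characteristic equation: x² - x - 12 = 0, which factors as (x - (-3))(x - (4)) = 0.
Roots r₁ = -3, r₂ = 4 (distinct).
General solution: s(n) = A·(-3)^n + B·(4)^n.
From s(0) = 5: A + B = 5.
From s(1) = -8: -3A + 4B = -8.
Solving: A = 4, B = 1.
So s(n) = 4 \left(-3\right)^{n} + 4^{n}.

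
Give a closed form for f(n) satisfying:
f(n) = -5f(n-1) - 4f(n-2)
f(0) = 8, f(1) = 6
Characteristic equation: x² + 5x + 4 = 0, which factors as (x - (-4))(x - (-1)) = 0.
Roots r₁ = -4, r₂ = -1 (distinct).
General solution: f(n) = A·(-4)^n + B·(-1)^n.
From f(0) = 8: A + B = 8.
From f(1) = 6: -4A - B = 6.
Solving: A = - \frac{14}{3}, B = \frac{38}{3}.
So f(n) = \frac{38 \left(-1\right)^{n}}{3} - \frac{14 \left(-4\right)^{n}}{3}.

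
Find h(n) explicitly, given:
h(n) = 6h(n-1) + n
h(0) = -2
First-order linear with linear forcing.
Homogeneous solution: h_h(n) = A·(6)^n.
Try particular h_p(n) = pn + q. Substituting:
  pn + q = 6(p(n-1) + q) + n.
Matching the n-coefficient: p = 6p + 1 ⇒ p = - \frac{1}{5}.
Matching constants: q = -6p + 6q ⇒ q = - \frac{6}{25}.
General: h(n) = A·(6)^n - \frac{n}{5} - \frac{6}{25}.
Apply h(0) = -2: A - \frac{6}{25} = -2 ⇒ A = - \frac{44}{25}.
So h(n) = - \frac{44 \cdot 6^{n}}{25} - \frac{n}{5} - \frac{6}{25}.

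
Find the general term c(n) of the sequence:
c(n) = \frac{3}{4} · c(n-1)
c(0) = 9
Pure geometric recurrence with ratio \frac{3}{4}.
By induction c(n) = c(0) · (\frac{3}{4})^n = 9 \left(\frac{3}{4}\right)^{n}.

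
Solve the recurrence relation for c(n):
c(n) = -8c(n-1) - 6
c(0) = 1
First-order linear non-homogeneous.
Homogeneous solution: c_h(n) = A·(-8)^n.
Try constant particular solution c_p = K: K = -8K - 6 ⇒ K = - \frac{2}{3}.
General: c(n) = A·(-8)^n - \frac{2}{3}.
Apply c(0) = 1: A - \frac{2}{3} = 1 ⇒ A = \frac{5}{3}.
So c(n) = \frac{5 \left(-8\right)^{n}}{3} - \frac{2}{3}.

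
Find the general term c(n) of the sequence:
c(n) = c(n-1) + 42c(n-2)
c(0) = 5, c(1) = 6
Characteristic equation: x² - x - 42 = 0, which factors as (x - (7))(x - (-6)) = 0.
Roots r₁ = 7, r₂ = -6 (distinct).
General solution: c(n) = A·(7)^n + B·(-6)^n.
From c(0) = 5: A + B = 5.
From c(1) = 6: 7A - 6B = 6.
Solving: A = \frac{36}{13}, B = \frac{29}{13}.
So c(n) = \frac{29 \left(-6\right)^{n}}{13} + \frac{36 \cdot 7^{n}}{13}.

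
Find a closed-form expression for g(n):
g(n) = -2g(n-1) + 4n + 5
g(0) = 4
First-order linear with linear forcing.
Homogeneous solution: g_h(n) = A·(-2)^n.
Try particular g_p(n) = pn + q. Substituting:
  pn + q = -2(p(n-1) + q) + 4n + 5.
Matching the n-coefficient: p = -2p + 4 ⇒ p = \frac{4}{3}.
Matching constants: q = 2p - 2q + 5 ⇒ q = \frac{23}{9}.
General: g(n) = A·(-2)^n + \frac{4 n}{3} + \frac{23}{9}.
Apply g(0) = 4: A + \frac{23}{9} = 4 ⇒ A = \frac{13}{9}.
So g(n) = \frac{13 \left(-2\right)^{n}}{9} + \frac{4 n}{3} + \frac{23}{9}.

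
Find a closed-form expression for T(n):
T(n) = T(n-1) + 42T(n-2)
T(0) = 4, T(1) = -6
Characteristic equation: x² - x - 42 = 0, which factors as (x - (-6))(x - (7)) = 0.
Roots r₁ = -6, r₂ = 7 (distinct).
General solution: T(n) = A·(-6)^n + B·(7)^n.
From T(0) = 4: A + B = 4.
From T(1) = -6: -6A + 7B = -6.
Solving: A = \frac{34}{13}, B = \frac{18}{13}.
So T(n) = \frac{34 \left(-6\right)^{n}}{13} + \frac{18 \cdot 7^{n}}{13}.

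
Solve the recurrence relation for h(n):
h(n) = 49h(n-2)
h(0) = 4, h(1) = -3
Characteristic equation: x² - 49 = 0, which factors as (x - (7))(x - (-7)) = 0.
Roots r₁ = 7, r₂ = -7 (distinct).
General solution: h(n) = A·(7)^n + B·(-7)^n.
From h(0) = 4: A + B = 4.
From h(1) = -3: 7A - 7B = -3.
Solving: A = \frac{25}{14}, B = \frac{31}{14}.
So h(n) = \frac{31 \left(-7\right)^{n}}{14} + \frac{25 \cdot 7^{n}}{14}.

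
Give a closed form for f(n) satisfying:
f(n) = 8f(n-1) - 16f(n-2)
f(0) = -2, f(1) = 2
Characteristic equation: x² - 8x + 16 = 0, which is (x - (4))².
Repeated root r = 4.
General solution: f(n) = (A + Bn)·(4)^n.
From f(0) = -2: A = -2.
From f(1) = 2: (A + B)·(4) = 2 ⇒ B = \frac{5}{2}.
So f(n) = \left(\frac{5 n}{2} - 2\right) \cdot (4)^n.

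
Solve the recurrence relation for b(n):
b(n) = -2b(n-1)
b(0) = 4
This is a homogeneous first-order recurrence with ratio -2.
By induction b(n) = b(0) · (-2)^n = 4 \left(-2\right)^{n}.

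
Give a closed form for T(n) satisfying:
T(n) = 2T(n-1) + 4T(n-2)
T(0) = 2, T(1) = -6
Characteristic equation: x² - 2x - 4 = 0.
Discriminant Δ = (2)² + 4·(4) = 20.
Roots r₁,₂ = (2 ± √20)/2, so r₁ = 1 + \sqrt{5}, r₂ = 1 - \sqrt{5}.
General solution: T(n) = A·r₁^n + B·r₂^n.
From the initial conditions, A + B = 2 and r₁A + r₂B = -6.
Since r₁ - r₂ = √20: A = (-6 - (2)r₂)/√20 = 1 - \frac{4 \sqrt{5}}{5}, and B = 2 - A = 1 + \frac{4 \sqrt{5}}{5}.
So T(n) = \left(1 - \frac{4 \sqrt{5}}{5}\right)\left(1 + \sqrt{5}\right)^n + \left(1 + \frac{4 \sqrt{5}}{5}\right)\left(1 - \sqrt{5}\right)^n.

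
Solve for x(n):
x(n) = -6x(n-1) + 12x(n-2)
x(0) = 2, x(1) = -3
Characteristic equation: x² + 6x - 12 = 0.
Discriminant Δ = (-6)² + 4·(12) = 84.
Roots r₁,₂ = (-6 ± √84)/2, so r₁ = -3 + \sqrt{21}, r₂ = - \sqrt{21} - 3.
General solution: x(n) = A·r₁^n + B·r₂^n.
From the initial conditions, A + B = 2 and r₁A + r₂B = -3.
Since r₁ - r₂ = √84: A = (-3 - (2)r₂)/√84 = \frac{\sqrt{21}}{14} + 1, and B = 2 - A = 1 - \frac{\sqrt{21}}{14}.
So x(n) = \left(\frac{\sqrt{21}}{14} + 1\right)\left(-3 + \sqrt{21}\right)^n + \left(1 - \frac{\sqrt{21}}{14}\right)\left(- \sqrt{21} - 3\right)^n.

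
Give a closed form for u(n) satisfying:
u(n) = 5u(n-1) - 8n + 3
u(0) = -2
First-order linear with linear forcing.
Homogeneous solution: u_h(n) = A·(5)^n.
Try particular u_p(n) = pn + q. Substituting:
  pn + q = 5(p(n-1) + q) - 8n + 3.
Matching the n-coefficient: p = 5p - 8 ⇒ p = 2.
Matching constants: q = -5p + 5q + 3 ⇒ q = \frac{7}{4}.
General: u(n) = A·(5)^n + 2 n + \frac{7}{4}.
Apply u(0) = -2: A + \frac{7}{4} = -2 ⇒ A = - \frac{15}{4}.
So u(n) = - \frac{15 \cdot 5^{n}}{4} + 2 n + \frac{7}{4}.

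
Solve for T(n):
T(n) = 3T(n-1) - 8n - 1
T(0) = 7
First-order linear with linear forcing.
Homogeneous solution: T_h(n) = A·(3)^n.
Try particular T_p(n) = pn + q. Substituting:
  pn + q = 3(p(n-1) + q) - 8n - 1.
Matching the n-coefficient: p = 3p - 8 ⇒ p = 4.
Matching constants: q = -3p + 3q - 1 ⇒ q = \frac{13}{2}.
General: T(n) = A·(3)^n + 4 n + \frac{13}{2}.
Apply T(0) = 7: A + \frac{13}{2} = 7 ⇒ A = \frac{1}{2}.
So T(n) = \frac{3^{n}}{2} + 4 n + \frac{13}{2}.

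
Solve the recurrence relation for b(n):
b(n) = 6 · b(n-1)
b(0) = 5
Pure geometric recurrence with ratio 6.
By induction b(n) = b(0) · (6)^n = 5 \cdot 6^{n}.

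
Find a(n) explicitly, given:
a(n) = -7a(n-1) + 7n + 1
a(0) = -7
First-order linear with linear forcing.
Homogeneous solution: a_h(n) = A·(-7)^n.
Try particular a_p(n) = pn + q. Substituting:
  pn + q = -7(p(n-1) + q) + 7n + 1.
Matching the n-coefficient: p = -7p + 7 ⇒ p = \frac{7}{8}.
Matching constants: q = 7p - 7q + 1 ⇒ q = \frac{57}{64}.
General: a(n) = A·(-7)^n + \frac{7 n}{8} + \frac{57}{64}.
Apply a(0) = -7: A + \frac{57}{64} = -7 ⇒ A = - \frac{505}{64}.
So a(n) = - \frac{505 \left(-7\right)^{n}}{64} + \frac{7 n}{8} + \frac{57}{64}.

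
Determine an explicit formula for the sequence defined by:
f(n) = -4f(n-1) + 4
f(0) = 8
First-order linear non-homogeneous.
Homogeneous solution: f_h(n) = A·(-4)^n.
Try constant particular solution f_p = K: K = -4K + 4 ⇒ K = \frac{4}{5}.
General: f(n) = A·(-4)^n + \frac{4}{5}.
Apply f(0) = 8: A + \frac{4}{5} = 8 ⇒ A = \frac{36}{5}.
So f(n) = \frac{36 \left(-4\right)^{n}}{5} + \frac{4}{5}.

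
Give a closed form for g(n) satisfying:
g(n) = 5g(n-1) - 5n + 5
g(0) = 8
First-order linear with linear forcing.
Homogeneous solution: g_h(n) = A·(5)^n.
Try particular g_p(n) = pn + q. Substituting:
  pn + q = 5(p(n-1) + q) - 5n + 5.
Matching the n-coefficient: p = 5p - 5 ⇒ p = \frac{5}{4}.
Matching constants: q = -5p + 5q + 5 ⇒ q = \frac{5}{16}.
General: g(n) = A·(5)^n + \frac{5 n}{4} + \frac{5}{16}.
Apply g(0) = 8: A + \frac{5}{16} = 8 ⇒ A = \frac{123}{16}.
So g(n) = \frac{123 \cdot 5^{n}}{16} + \frac{5 n}{4} + \frac{5}{16}.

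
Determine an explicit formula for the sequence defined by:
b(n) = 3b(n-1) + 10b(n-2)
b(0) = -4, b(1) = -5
Characteristic equation: x² - 3x - 10 = 0, which factors as (x - (-2))(x - (5)) = 0.
Roots r₁ = -2, r₂ = 5 (distinct).
General solution: b(n) = A·(-2)^n + B·(5)^n.
From b(0) = -4: A + B = -4.
From b(1) = -5: -2A + 5B = -5.
Solving: A = - \frac{15}{7}, B = - \frac{13}{7}.
So b(n) = - \frac{15 \left(-2\right)^{n}}{7} - \frac{13 \cdot 5^{n}}{7}.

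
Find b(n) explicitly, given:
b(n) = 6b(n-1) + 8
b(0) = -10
First-order linear non-homogeneous.
Homogeneous solution: b_h(n) = A·(6)^n.
Try constant particular solution b_p = K: K = 6K + 8 ⇒ K = - \frac{8}{5}.
General: b(n) = A·(6)^n - \frac{8}{5}.
Apply b(0) = -10: A - \frac{8}{5} = -10 ⇒ A = - \frac{42}{5}.
So b(n) = - \frac{42 \cdot 6^{n}}{5} - \frac{8}{5}.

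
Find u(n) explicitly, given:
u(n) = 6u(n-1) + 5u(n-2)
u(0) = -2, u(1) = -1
Characteristic equation: x² - 6x - 5 = 0.
Discriminant Δ = (6)² + 4·(5) = 56.
Roots r₁,₂ = (6 ± √56)/2, so r₁ = 3 + \sqrt{14}, r₂ = 3 - \sqrt{14}.
General solution: u(n) = A·r₁^n + B·r₂^n.
From the initial conditions, A + B = -2 and r₁A + r₂B = -1.
Since r₁ - r₂ = √56: A = (-1 - (-2)r₂)/√56 = -1 + \frac{5 \sqrt{14}}{28}, and B = -2 - A = -1 - \frac{5 \sqrt{14}}{28}.
So u(n) = \left(-1 + \frac{5 \sqrt{14}}{28}\right)\left(3 + \sqrt{14}\right)^n + \left(-1 - \frac{5 \sqrt{14}}{28}\right)\left(3 - \sqrt{14}\right)^n.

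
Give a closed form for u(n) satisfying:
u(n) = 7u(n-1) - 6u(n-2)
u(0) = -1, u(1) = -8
Characteristic equation: x² - 7x + 6 = 0, which factors as (x - (1))(x - (6)) = 0.
Roots r₁ = 1, r₂ = 6 (distinct).
General solution: u(n) = A·(1)^n + B·(6)^n.
From u(0) = -1: A + B = -1.
From u(1) = -8: A + 6B = -8.
Solving: A = \frac{2}{5}, B = - \frac{7}{5}.
So u(n) = \frac{2}{5} - \frac{7 \cdot 6^{n}}{5}.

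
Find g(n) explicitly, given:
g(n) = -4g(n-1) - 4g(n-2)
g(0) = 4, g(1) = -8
Characteristic equation: x² + 4x + 4 = 0, which is (x - (-2))².
Repeated root r = -2.
General solution: g(n) = (A + Bn)·(-2)^n.
From g(0) = 4: A = 4.
From g(1) = -8: (A + B)·(-2) = -8 ⇒ B = 0.
So g(n) = \left(4\right) \cdot (-2)^n.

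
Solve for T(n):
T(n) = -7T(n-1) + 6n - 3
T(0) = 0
First-order linear with linear forcing.
Homogeneous solution: T_h(n) = A·(-7)^n.
Try particular T_p(n) = pn + q. Substituting:
  pn + q = -7(p(n-1) + q) + 6n - 3.
Matching the n-coefficient: p = -7p + 6 ⇒ p = \frac{3}{4}.
Matching constants: q = 7p - 7q - 3 ⇒ q = \frac{9}{32}.
General: T(n) = A·(-7)^n + \frac{3 n}{4} + \frac{9}{32}.
Apply T(0) = 0: A + \frac{9}{32} = 0 ⇒ A = - \frac{9}{32}.
So T(n) = - \frac{9 \left(-7\right)^{n}}{32} + \frac{3 n}{4} + \frac{9}{32}.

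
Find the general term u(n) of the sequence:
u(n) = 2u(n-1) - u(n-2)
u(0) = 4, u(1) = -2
Characteristic equation: x² - 2x + 1 = 0, which is (x - (1))².
Repeated root r = 1.
General solution: u(n) = (A + Bn)·(1)^n.
From u(0) = 4: A = 4.
From u(1) = -2: (A + B)·(1) = -2 ⇒ B = -6.
So u(n) = \left(4 - 6 n\right) \cdot (1)^n.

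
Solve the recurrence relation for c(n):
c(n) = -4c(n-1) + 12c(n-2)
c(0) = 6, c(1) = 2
Characteristic equation: x² + 4x - 12 = 0, which factors as (x - (-6))(x - (2)) = 0.
Roots r₁ = -6, r₂ = 2 (distinct).
General solution: c(n) = A·(-6)^n + B·(2)^n.
From c(0) = 6: A + B = 6.
From c(1) = 2: -6A + 2B = 2.
Solving: A = \frac{5}{4}, B = \frac{19}{4}.
So c(n) = \frac{5 \left(-6\right)^{n}}{4} + \frac{19 \cdot 2^{n}}{4}.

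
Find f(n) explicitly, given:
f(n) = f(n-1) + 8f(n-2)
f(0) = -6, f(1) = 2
Characteristic equation: x² - x - 8 = 0.
Discriminant Δ = (1)² + 4·(8) = 33.
Roots r₁,₂ = (1 ± √33)/2, so r₁ = \frac{1}{2} + \frac{\sqrt{33}}{2}, r₂ = \frac{1}{2} - \frac{\sqrt{33}}{2}.
General solution: f(n) = A·r₁^n + B·r₂^n.
From the initial conditions, A + B = -6 and r₁A + r₂B = 2.
Since r₁ - r₂ = √33: A = (2 - (-6)r₂)/√33 = -3 + \frac{5 \sqrt{33}}{33}, and B = -6 - A = -3 - \frac{5 \sqrt{33}}{33}.
So f(n) = \left(-3 + \frac{5 \sqrt{33}}{33}\right)\left(\frac{1}{2} + \frac{\sqrt{33}}{2}\right)^n + \left(-3 - \frac{5 \sqrt{33}}{33}\right)\left(\frac{1}{2} - \frac{\sqrt{33}}{2}\right)^n.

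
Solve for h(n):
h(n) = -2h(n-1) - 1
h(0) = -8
First-order linear non-homogeneous.
Homogeneous solution: h_h(n) = A·(-2)^n.
Try constant particular solution h_p = K: K = -2K - 1 ⇒ K = - \frac{1}{3}.
General: h(n) = A·(-2)^n - \frac{1}{3}.
Apply h(0) = -8: A - \frac{1}{3} = -8 ⇒ A = - \frac{23}{3}.
So h(n) = - \frac{23 \left(-2\right)^{n}}{3} - \frac{1}{3}.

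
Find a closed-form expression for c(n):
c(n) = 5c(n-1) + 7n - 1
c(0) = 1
First-order linear with linear forcing.
Homogeneous solution: c_h(n) = A·(5)^n.
Try particular c_p(n) = pn + q. Substituting:
  pn + q = 5(p(n-1) + q) + 7n - 1.
Matching the n-coefficient: p = 5p + 7 ⇒ p = - \frac{7}{4}.
Matching constants: q = -5p + 5q - 1 ⇒ q = - \frac{31}{16}.
General: c(n) = A·(5)^n - \frac{7 n}{4} - \frac{31}{16}.
Apply c(0) = 1: A - \frac{31}{16} = 1 ⇒ A = \frac{47}{16}.
So c(n) = \frac{47 \cdot 5^{n}}{16} - \frac{7 n}{4} - \frac{31}{16}.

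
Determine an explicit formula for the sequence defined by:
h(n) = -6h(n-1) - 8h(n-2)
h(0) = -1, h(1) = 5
Characteristic equation: x² + 6x + 8 = 0, which factors as (x - (-4))(x - (-2)) = 0.
Roots r₁ = -4, r₂ = -2 (distinct).
General solution: h(n) = A·(-4)^n + B·(-2)^n.
From h(0) = -1: A + B = -1.
From h(1) = 5: -4A - 2B = 5.
Solving: A = - \frac{3}{2}, B = \frac{1}{2}.
So h(n) = \frac{\left(-2\right)^{n}}{2} - \frac{3 \left(-4\right)^{n}}{2}.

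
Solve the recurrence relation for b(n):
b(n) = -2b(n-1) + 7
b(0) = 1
First-order linear non-homogeneous.
Homogeneous solution: b_h(n) = A·(-2)^n.
Try constant particular solution b_p = K: K = -2K + 7 ⇒ K = \frac{7}{3}.
General: b(n) = A·(-2)^n + \frac{7}{3}.
Apply b(0) = 1: A + \frac{7}{3} = 1 ⇒ A = - \frac{4}{3}.
So b(n) = \frac{7}{3} - \frac{4 \left(-2\right)^{n}}{3}.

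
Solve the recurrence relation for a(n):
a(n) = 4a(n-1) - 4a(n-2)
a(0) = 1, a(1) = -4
Characteristic equation: x² - 4x + 4 = 0, which is (x - (2))².
Repeated root r = 2.
General solution: a(n) = (A + Bn)·(2)^n.
From a(0) = 1: A = 1.
From a(1) = -4: (A + B)·(2) = -4 ⇒ B = -3.
So a(n) = \left(1 - 3 n\right) \cdot (2)^n.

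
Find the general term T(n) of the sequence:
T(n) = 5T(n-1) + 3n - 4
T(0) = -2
First-order linear with linear forcing.
Homogeneous solution: T_h(n) = A·(5)^n.
Try particular T_p(n) = pn + q. Substituting:
  pn + q = 5(p(n-1) + q) + 3n - 4.
Matching the n-coefficient: p = 5p + 3 ⇒ p = - \frac{3}{4}.
Matching constants: q = -5p + 5q - 4 ⇒ q = \frac{1}{16}.
General: T(n) = A·(5)^n - \frac{3 n}{4} + \frac{1}{16}.
Apply T(0) = -2: A + \frac{1}{16} = -2 ⇒ A = - \frac{33}{16}.
So T(n) = - \frac{33 \cdot 5^{n}}{16} - \frac{3 n}{4} + \frac{1}{16}.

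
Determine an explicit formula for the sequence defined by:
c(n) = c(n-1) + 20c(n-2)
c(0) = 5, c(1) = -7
Characteristic equation: x² - x - 20 = 0, which factors as (x - (5))(x - (-4)) = 0.
Roots r₁ = 5, r₂ = -4 (distinct).
General solution: c(n) = A·(5)^n + B·(-4)^n.
From c(0) = 5: A + B = 5.
From c(1) = -7: 5A - 4B = -7.
Solving: A = \frac{13}{9}, B = \frac{32}{9}.
So c(n) = \frac{32 \left(-4\right)^{n}}{9} + \frac{13 \cdot 5^{n}}{9}.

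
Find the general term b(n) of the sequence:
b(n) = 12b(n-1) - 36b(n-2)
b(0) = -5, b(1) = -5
Characteristic equation: x² - 12x + 36 = 0, which is (x - (6))².
Repeated root r = 6.
General solution: b(n) = (A + Bn)·(6)^n.
From b(0) = -5: A = -5.
From b(1) = -5: (A + B)·(6) = -5 ⇒ B = \frac{25}{6}.
So b(n) = \left(\frac{25 n}{6} - 5\right) \cdot (6)^n.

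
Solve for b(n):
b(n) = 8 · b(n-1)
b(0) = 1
Pure geometric recurrence with ratio 8.
By induction b(n) = b(0) · (8)^n = 8^{n}.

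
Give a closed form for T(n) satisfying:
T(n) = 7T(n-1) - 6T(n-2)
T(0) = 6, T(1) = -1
Characteristic equation: x² - 7x + 6 = 0, which factors as (x - (1))(x - (6)) = 0.
Roots r₁ = 1, r₂ = 6 (distinct).
General solution: T(n) = A·(1)^n + B·(6)^n.
From T(0) = 6: A + B = 6.
From T(1) = -1: A + 6B = -1.
Solving: A = \frac{37}{5}, B = - \frac{7}{5}.
So T(n) = \frac{37}{5} - \frac{7 \cdot 6^{n}}{5}.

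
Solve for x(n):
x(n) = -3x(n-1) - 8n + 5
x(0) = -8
First-order linear with linear forcing.
Homogeneous solution: x_h(n) = A·(-3)^n.
Try particular x_p(n) = pn + q. Substituting:
  pn + q = -3(p(n-1) + q) - 8n + 5.
Matching the n-coefficient: p = -3p - 8 ⇒ p = -2.
Matching constants: q = 3p - 3q + 5 ⇒ q = - \frac{1}{4}.
General: x(n) = A·(-3)^n - 2 n - \frac{1}{4}.
Apply x(0) = -8: A - \frac{1}{4} = -8 ⇒ A = - \frac{31}{4}.
So x(n) = - \frac{31 \left(-3\right)^{n}}{4} - 2 n - \frac{1}{4}.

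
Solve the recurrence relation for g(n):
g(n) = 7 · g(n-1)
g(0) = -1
Pure geometric recurrence with ratio 7.
By induction g(n) = g(0) · (7)^n = - 7^{n}.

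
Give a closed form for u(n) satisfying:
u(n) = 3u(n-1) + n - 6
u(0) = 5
First-order linear with linear forcing.
Homogeneous solution: u_h(n) = A·(3)^n.
Try particular u_p(n) = pn + q. Substituting:
  pn + q = 3(p(n-1) + q) + n - 6.
Matching the n-coefficient: p = 3p + 1 ⇒ p = - \frac{1}{2}.
Matching constants: q = -3p + 3q - 6 ⇒ q = \frac{9}{4}.
General: u(n) = A·(3)^n - \frac{n}{2} + \frac{9}{4}.
Apply u(0) = 5: A + \frac{9}{4} = 5 ⇒ A = \frac{11}{4}.
So u(n) = \frac{11 \cdot 3^{n}}{4} - \frac{n}{2} + \frac{9}{4}.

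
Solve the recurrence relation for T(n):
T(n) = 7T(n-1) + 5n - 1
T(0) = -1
First-order linear with linear forcing.
Homogeneous solution: T_h(n) = A·(7)^n.
Try particular T_p(n) = pn + q. Substituting:
  pn + q = 7(p(n-1) + q) + 5n - 1.
Matching the n-coefficient: p = 7p + 5 ⇒ p = - \frac{5}{6}.
Matching constants: q = -7p + 7q - 1 ⇒ q = - \frac{29}{36}.
General: T(n) = A·(7)^n - \frac{5 n}{6} - \frac{29}{36}.
Apply T(0) = -1: A - \frac{29}{36} = -1 ⇒ A = - \frac{7}{36}.
So T(n) = - \frac{7 \cdot 7^{n}}{36} - \frac{5 n}{6} - \frac{29}{36}.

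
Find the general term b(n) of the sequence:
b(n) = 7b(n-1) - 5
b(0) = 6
First-order linear non-homogeneous.
Homogeneous solution: b_h(n) = A·(7)^n.
Try constant particular solution b_p = K: K = 7K - 5 ⇒ K = \frac{5}{6}.
General: b(n) = A·(7)^n + \frac{5}{6}.
Apply b(0) = 6: A + \frac{5}{6} = 6 ⇒ A = \frac{31}{6}.
So b(n) = \frac{31 \cdot 7^{n}}{6} + \frac{5}{6}.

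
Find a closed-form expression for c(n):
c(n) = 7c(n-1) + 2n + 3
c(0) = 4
First-order linear with linear forcing.
Homogeneous solution: c_h(n) = A·(7)^n.
Try particular c_p(n) = pn + q. Substituting:
  pn + q = 7(p(n-1) + q) + 2n + 3.
Matching the n-coefficient: p = 7p + 2 ⇒ p = - \frac{1}{3}.
Matching constants: q = -7p + 7q + 3 ⇒ q = - \frac{8}{9}.
General: c(n) = A·(7)^n - \frac{n}{3} - \frac{8}{9}.
Apply c(0) = 4: A - \frac{8}{9} = 4 ⇒ A = \frac{44}{9}.
So c(n) = \frac{44 \cdot 7^{n}}{9} - \frac{n}{3} - \frac{8}{9}.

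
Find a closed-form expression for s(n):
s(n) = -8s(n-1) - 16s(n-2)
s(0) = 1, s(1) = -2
Characteristic equation: x² + 8x + 16 = 0, which is (x - (-4))².
Repeated root r = -4.
General solution: s(n) = (A + Bn)·(-4)^n.
From s(0) = 1: A = 1.
From s(1) = -2: (A + B)·(-4) = -2 ⇒ B = - \frac{1}{2}.
So s(n) = \left(1 - \frac{n}{2}\right) \cdot (-4)^n.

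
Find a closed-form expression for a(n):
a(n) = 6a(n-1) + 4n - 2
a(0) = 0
First-order linear with linear forcing.
Homogeneous solution: a_h(n) = A·(6)^n.
Try particular a_p(n) = pn + q. Substituting:
  pn + q = 6(p(n-1) + q) + 4n - 2.
Matching the n-coefficient: p = 6p + 4 ⇒ p = - \frac{4}{5}.
Matching constants: q = -6p + 6q - 2 ⇒ q = - \frac{14}{25}.
General: a(n) = A·(6)^n - \frac{4 n}{5} - \frac{14}{25}.
Apply a(0) = 0: A - \frac{14}{25} = 0 ⇒ A = \frac{14}{25}.
So a(n) = \frac{14 \cdot 6^{n}}{25} - \frac{4 n}{5} - \frac{14}{25}.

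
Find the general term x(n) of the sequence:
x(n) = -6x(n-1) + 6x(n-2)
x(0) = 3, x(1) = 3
Characteristic equation: x² + 6x - 6 = 0.
Discriminant Δ = (-6)² + 4·(6) = 60.
Roots r₁,₂ = (-6 ± √60)/2, so r₁ = -3 + \sqrt{15}, r₂ = - \sqrt{15} - 3.
General solution: x(n) = A·r₁^n + B·r₂^n.
From the initial conditions, A + B = 3 and r₁A + r₂B = 3.
Since r₁ - r₂ = √60: A = (3 - (3)r₂)/√60 = \frac{3}{2} + \frac{2 \sqrt{15}}{5}, and B = 3 - A = \frac{3}{2} - \frac{2 \sqrt{15}}{5}.
So x(n) = \left(\frac{3}{2} + \frac{2 \sqrt{15}}{5}\right)\left(-3 + \sqrt{15}\right)^n + \left(\frac{3}{2} - \frac{2 \sqrt{15}}{5}\right)\left(- \sqrt{15} - 3\right)^n.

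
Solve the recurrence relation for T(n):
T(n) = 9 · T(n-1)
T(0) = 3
Pure geometric recurrence with ratio 9.
By induction T(n) = T(0) · (9)^n = 3 \cdot 9^{n}.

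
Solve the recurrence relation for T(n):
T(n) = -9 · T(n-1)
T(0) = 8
Pure geometric recurrence with ratio -9.
By induction T(n) = T(0) · (-9)^n = 8 \left(-9\right)^{n}.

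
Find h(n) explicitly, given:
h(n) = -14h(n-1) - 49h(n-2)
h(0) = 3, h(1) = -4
Characteristic equation: x² + 14x + 49 = 0, which is (x - (-7))².
Repeated root r = -7.
General solution: h(n) = (A + Bn)·(-7)^n.
From h(0) = 3: A = 3.
From h(1) = -4: (A + B)·(-7) = -4 ⇒ B = - \frac{17}{7}.
So h(n) = \left(3 - \frac{17 n}{7}\right) \cdot (-7)^n.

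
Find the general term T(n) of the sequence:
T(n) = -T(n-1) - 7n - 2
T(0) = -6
First-order linear with linear forcing.
Homogeneous solution: T_h(n) = A·(-1)^n.
Try particular T_p(n) = pn + q. Substituting:
  pn + q = -(p(n-1) + q) - 7n - 2.
Matching the n-coefficient: p = -p - 7 ⇒ p = - \frac{7}{2}.
Matching constants: q = p - q - 2 ⇒ q = - \frac{11}{4}.
General: T(n) = A·(-1)^n - \frac{7 n}{2} - \frac{11}{4}.
Apply T(0) = -6: A - \frac{11}{4} = -6 ⇒ A = - \frac{13}{4}.
So T(n) = - \frac{13 \left(-1\right)^{n}}{4} - \frac{7 n}{2} - \frac{11}{4}.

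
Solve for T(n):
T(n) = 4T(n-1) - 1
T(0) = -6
First-order linear non-homogeneous.
Homogeneous solution: T_h(n) = A·(4)^n.
Try constant particular solution T_p = K: K = 4K - 1 ⇒ K = \frac{1}{3}.
General: T(n) = A·(4)^n + \frac{1}{3}.
Apply T(0) = -6: A + \frac{1}{3} = -6 ⇒ A = - \frac{19}{3}.
So T(n) = \frac{1}{3} - \frac{19 \cdot 4^{n}}{3}.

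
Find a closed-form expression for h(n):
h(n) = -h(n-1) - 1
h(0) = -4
First-order linear non-homogeneous.
Homogeneous solution: h_h(n) = A·(-1)^n.
Try constant particular solution h_p = K: K = -K - 1 ⇒ K = - \frac{1}{2}.
General: h(n) = A·(-1)^n - \frac{1}{2}.
Apply h(0) = -4: A - \frac{1}{2} = -4 ⇒ A = - \frac{7}{2}.
So h(n) = - \frac{7 \left(-1\right)^{n}}{2} - \frac{1}{2}.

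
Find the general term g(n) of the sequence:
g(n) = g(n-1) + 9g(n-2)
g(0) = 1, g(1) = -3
Characteristic equation: x² - x - 9 = 0.
Discriminant Δ = (1)² + 4·(9) = 37.
Roots r₁,₂ = (1 ± √37)/2, so r₁ = \frac{1}{2} + \frac{\sqrt{37}}{2}, r₂ = \frac{1}{2} - \frac{\sqrt{37}}{2}.
General solution: g(n) = A·r₁^n + B·r₂^n.
From the initial conditions, A + B = 1 and r₁A + r₂B = -3.
Since r₁ - r₂ = √37: A = (-3 - (1)r₂)/√37 = \frac{1}{2} - \frac{7 \sqrt{37}}{74}, and B = 1 - A = \frac{1}{2} + \frac{7 \sqrt{37}}{74}.
So g(n) = \left(\frac{1}{2} - \frac{7 \sqrt{37}}{74}\right)\left(\frac{1}{2} + \frac{\sqrt{37}}{2}\right)^n + \left(\frac{1}{2} + \frac{7 \sqrt{37}}{74}\right)\left(\frac{1}{2} - \frac{\sqrt{37}}{2}\right)^n.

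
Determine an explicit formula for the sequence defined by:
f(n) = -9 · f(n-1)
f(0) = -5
Pure geometric recurrence with ratio -9.
By induction f(n) = f(0) · (-9)^n = - 5 \left(-9\right)^{n}.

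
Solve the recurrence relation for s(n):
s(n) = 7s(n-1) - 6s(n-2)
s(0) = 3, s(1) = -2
Characteristic equation: x² - 7x + 6 = 0, which factors as (x - (6))(x - (1)) = 0.
Roots r₁ = 6, r₂ = 1 (distinct).
General solution: s(n) = A·(6)^n + B·(1)^n.
From s(0) = 3: A + B = 3.
From s(1) = -2: 6A + B = -2.
Solving: A = -1, B = 4.
So s(n) = 4 - 6^{n}.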